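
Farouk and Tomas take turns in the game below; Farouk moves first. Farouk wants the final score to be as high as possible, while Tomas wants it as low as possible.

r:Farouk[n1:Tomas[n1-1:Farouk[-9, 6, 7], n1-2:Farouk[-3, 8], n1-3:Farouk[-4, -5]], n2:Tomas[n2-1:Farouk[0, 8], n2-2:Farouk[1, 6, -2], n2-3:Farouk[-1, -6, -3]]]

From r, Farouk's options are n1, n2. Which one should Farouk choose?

n2

n1-1 (Farouk): max(-9, 6, 7) = 7
n1-2 (Farouk): max(-3, 8) = 8
n1-3 (Farouk): max(-4, -5) = -4
n1 (Tomas): min(7, 8, -4) = -4
n2-1 (Farouk): max(0, 8) = 8
n2-2 (Farouk): max(1, 6, -2) = 6
n2-3 (Farouk): max(-1, -6, -3) = -1
n2 (Tomas): min(8, 6, -1) = -1
r (Farouk): max(-4, -1) = -1
Farouk at r wants the highest of {n1=-4, n2=-1}, so chooses n2.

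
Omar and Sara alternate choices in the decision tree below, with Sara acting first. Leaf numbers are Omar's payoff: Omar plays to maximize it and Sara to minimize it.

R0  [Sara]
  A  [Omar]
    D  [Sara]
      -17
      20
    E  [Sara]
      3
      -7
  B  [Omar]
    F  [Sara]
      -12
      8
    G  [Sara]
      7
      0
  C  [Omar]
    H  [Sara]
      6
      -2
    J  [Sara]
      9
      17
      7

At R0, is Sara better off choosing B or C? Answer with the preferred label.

B

F (Sara): min(-12, 8) = -12
G (Sara): min(7, 0) = 0
B (Omar): max(-12, 0) = 0
H (Sara): min(6, -2) = -2
J (Sara): min(9, 17, 7) = 7
C (Omar): max(-2, 7) = 7
Sara prefers the lower value; B=0, C=7. B is better since 0 < 7.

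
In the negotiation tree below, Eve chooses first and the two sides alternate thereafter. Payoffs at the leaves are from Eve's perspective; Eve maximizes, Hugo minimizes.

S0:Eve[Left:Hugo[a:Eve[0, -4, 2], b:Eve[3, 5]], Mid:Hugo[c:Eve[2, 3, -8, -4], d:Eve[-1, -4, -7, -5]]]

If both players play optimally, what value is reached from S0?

a (Eve): max(0, -4, 2) = 2
b (Eve): max(3, 5) = 5
Left (Hugo): min(2, 5) = 2
c (Eve): max(2, 3, -8, -4) = 3
d (Eve): max(-1, -4, -7, -5) = -1
Mid (Hugo): min(3, -1) = -1
S0 (Eve): max(2, -1) = 2

2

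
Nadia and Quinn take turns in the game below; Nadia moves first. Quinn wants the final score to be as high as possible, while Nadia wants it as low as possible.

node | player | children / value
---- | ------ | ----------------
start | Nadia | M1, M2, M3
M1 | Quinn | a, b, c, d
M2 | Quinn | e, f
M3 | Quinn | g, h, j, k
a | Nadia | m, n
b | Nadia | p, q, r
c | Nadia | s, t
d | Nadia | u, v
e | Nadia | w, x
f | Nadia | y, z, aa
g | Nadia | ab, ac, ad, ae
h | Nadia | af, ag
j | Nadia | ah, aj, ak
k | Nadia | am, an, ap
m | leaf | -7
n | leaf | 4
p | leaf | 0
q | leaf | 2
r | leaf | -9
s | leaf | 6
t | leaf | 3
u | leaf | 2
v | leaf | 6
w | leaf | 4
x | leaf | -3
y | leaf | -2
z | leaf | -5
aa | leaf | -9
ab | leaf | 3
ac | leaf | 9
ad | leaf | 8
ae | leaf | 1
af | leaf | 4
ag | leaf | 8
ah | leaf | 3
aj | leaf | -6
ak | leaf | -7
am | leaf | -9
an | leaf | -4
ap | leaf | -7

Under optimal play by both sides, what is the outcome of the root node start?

a (Nadia): min(-7, 4) = -7
b (Nadia): min(0, 2, -9) = -9
c (Nadia): min(6, 3) = 3
d (Nadia): min(2, 6) = 2
M1 (Quinn): max(-7, -9, 3, 2) = 3
e (Nadia): min(4, -3) = -3
f (Nadia): min(-2, -5, -9) = -9
M2 (Quinn): max(-3, -9) = -3
g (Nadia): min(3, 9, 8, 1) = 1
h (Nadia): min(4, 8) = 4
j (Nadia): min(3, -6, -7) = -7
k (Nadia): min(-9, -4, -7) = -9
M3 (Quinn): max(1, 4, -7, -9) = 4
start (Nadia): min(3, -3, 4) = -3

-3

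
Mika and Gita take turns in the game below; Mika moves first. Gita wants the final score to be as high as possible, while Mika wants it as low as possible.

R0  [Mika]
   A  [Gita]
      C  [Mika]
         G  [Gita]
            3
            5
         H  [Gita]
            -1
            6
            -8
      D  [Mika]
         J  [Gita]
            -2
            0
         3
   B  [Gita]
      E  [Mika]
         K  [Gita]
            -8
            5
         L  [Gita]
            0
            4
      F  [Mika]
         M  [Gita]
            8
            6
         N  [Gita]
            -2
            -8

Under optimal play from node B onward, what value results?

K (Gita): max(-8, 5) = 5
L (Gita): max(0, 4) = 4
E (Mika): min(5, 4) = 4
M (Gita): max(8, 6) = 8
N (Gita): max(-2, -8) = -2
F (Mika): min(8, -2) = -2
B (Gita): max(4, -2) = 4

4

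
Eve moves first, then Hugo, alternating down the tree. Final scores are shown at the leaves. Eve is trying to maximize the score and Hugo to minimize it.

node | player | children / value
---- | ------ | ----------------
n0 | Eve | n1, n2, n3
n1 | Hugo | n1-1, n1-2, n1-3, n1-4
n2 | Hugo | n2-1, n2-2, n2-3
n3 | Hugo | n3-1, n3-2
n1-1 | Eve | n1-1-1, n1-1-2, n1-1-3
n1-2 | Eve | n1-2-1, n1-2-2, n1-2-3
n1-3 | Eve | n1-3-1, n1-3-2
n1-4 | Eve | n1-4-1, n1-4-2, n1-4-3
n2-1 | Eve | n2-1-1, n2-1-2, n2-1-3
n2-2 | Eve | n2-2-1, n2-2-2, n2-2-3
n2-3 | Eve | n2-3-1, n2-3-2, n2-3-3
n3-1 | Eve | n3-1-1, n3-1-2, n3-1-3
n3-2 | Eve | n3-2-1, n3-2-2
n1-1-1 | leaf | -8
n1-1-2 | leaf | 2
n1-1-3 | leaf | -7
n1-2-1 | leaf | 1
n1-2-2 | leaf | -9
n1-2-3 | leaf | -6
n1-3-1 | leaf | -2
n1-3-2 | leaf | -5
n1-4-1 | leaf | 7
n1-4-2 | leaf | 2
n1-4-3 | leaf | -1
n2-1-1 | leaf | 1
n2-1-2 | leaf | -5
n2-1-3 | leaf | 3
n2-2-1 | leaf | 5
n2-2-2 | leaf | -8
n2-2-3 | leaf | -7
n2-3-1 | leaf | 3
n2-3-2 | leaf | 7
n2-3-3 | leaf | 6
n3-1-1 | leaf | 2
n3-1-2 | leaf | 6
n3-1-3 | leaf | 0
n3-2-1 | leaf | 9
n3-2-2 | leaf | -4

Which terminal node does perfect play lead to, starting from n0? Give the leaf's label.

n3-1-2

n1-1 (Eve): max(-8, 2, -7) = 2
n1-2 (Eve): max(1, -9, -6) = 1
n1-3 (Eve): max(-2, -5) = -2
n1-4 (Eve): max(7, 2, -1) = 7
n1 (Hugo): min(2, 1, -2, 7) = -2
n2-1 (Eve): max(1, -5, 3) = 3
n2-2 (Eve): max(5, -8, -7) = 5
n2-3 (Eve): max(3, 7, 6) = 7
n2 (Hugo): min(3, 5, 7) = 3
n3-1 (Eve): max(2, 6, 0) = 6
n3-2 (Eve): max(9, -4) = 9
n3 (Hugo): min(6, 9) = 6
n0 (Eve): max(-2, 3, 6) = 6
At n0, Eve picks n3 (highest: 6).
At n3, Hugo picks n3-1 (lowest: 6).
At n3-1, Eve picks n3-1-2 (highest: 6).
Terminal value 6.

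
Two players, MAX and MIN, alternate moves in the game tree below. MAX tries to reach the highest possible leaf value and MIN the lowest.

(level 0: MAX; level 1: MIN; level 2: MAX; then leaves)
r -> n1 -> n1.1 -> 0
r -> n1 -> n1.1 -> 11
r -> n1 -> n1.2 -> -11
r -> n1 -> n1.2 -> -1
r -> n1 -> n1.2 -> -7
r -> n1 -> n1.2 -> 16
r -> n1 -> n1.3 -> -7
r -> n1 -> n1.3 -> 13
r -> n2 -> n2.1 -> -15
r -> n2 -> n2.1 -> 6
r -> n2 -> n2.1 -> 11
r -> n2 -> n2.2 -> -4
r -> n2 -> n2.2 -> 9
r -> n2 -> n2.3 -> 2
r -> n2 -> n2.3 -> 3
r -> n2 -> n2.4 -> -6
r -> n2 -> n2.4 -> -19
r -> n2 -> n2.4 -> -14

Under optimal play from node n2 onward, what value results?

-6

n2.1 (MAX): max(-15, 6, 11) = 11
n2.2 (MAX): max(-4, 9) = 9
n2.3 (MAX): max(2, 3) = 3
n2.4 (MAX): max(-6, -19, -14) = -6
n2 (MIN): min(11, 9, 3, -6) = -6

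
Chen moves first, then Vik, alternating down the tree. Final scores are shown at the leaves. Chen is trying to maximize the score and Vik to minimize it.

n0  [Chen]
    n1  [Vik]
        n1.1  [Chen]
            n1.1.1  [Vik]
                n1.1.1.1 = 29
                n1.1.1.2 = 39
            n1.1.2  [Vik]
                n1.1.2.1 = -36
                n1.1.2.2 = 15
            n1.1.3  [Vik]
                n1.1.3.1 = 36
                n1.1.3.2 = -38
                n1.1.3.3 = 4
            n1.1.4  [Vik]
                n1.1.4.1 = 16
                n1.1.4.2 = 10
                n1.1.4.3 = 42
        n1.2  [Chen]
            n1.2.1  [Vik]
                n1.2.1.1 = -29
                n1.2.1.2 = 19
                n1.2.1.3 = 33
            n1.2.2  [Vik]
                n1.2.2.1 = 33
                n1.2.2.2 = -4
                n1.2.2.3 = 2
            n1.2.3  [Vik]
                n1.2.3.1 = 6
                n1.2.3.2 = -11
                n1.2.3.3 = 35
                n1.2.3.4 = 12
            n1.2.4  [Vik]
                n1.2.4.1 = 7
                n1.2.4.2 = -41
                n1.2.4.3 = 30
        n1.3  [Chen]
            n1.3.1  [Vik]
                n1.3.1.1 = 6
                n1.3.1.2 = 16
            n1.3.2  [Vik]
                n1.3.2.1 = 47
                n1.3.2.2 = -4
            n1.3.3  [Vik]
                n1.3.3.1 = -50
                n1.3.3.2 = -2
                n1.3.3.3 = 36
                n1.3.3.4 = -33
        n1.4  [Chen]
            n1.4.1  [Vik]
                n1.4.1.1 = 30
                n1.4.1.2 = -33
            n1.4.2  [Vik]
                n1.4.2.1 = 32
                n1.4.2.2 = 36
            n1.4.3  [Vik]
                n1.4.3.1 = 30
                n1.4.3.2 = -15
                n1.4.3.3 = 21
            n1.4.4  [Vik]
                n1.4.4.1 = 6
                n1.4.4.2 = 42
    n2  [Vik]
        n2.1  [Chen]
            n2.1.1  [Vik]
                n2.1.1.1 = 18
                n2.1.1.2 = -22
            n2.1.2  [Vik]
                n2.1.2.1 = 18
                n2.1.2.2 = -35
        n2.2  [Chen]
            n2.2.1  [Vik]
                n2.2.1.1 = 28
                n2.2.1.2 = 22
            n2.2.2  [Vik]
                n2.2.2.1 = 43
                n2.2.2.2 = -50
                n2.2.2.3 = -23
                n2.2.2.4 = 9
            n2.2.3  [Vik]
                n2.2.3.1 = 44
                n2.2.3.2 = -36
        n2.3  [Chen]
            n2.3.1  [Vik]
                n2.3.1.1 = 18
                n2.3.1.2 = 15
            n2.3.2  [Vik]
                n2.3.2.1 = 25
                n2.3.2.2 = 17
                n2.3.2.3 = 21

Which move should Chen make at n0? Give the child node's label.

n1

n1.1.1 (Vik): min(29, 39) = 29
n1.1.2 (Vik): min(-36, 15) = -36
n1.1.3 (Vik): min(36, -38, 4) = -38
n1.1.4 (Vik): min(16, 10, 42) = 10
n1.1 (Chen): max(29, -36, -38, 10) = 29
n1.2.1 (Vik): min(-29, 19, 33) = -29
n1.2.2 (Vik): min(33, -4, 2) = -4
n1.2.3 (Vik): min(6, -11, 35, 12) = -11
n1.2.4 (Vik): min(7, -41, 30) = -41
n1.2 (Chen): max(-29, -4, -11, -41) = -4
n1.3.1 (Vik): min(6, 16) = 6
n1.3.2 (Vik): min(47, -4) = -4
n1.3.3 (Vik): min(-50, -2, 36, -33) = -50
n1.3 (Chen): max(6, -4, -50) = 6
n1.4.1 (Vik): min(30, -33) = -33
n1.4.2 (Vik): min(32, 36) = 32
n1.4.3 (Vik): min(30, -15, 21) = -15
n1.4.4 (Vik): min(6, 42) = 6
n1.4 (Chen): max(-33, 32, -15, 6) = 32
n1 (Vik): min(29, -4, 6, 32) = -4
n2.1.1 (Vik): min(18, -22) = -22
n2.1.2 (Vik): min(18, -35) = -35
n2.1 (Chen): max(-22, -35) = -22
n2.2.1 (Vik): min(28, 22) = 22
n2.2.2 (Vik): min(43, -50, -23, 9) = -50
n2.2.3 (Vik): min(44, -36) = -36
n2.2 (Chen): max(22, -50, -36) = 22
n2.3.1 (Vik): min(18, 15) = 15
n2.3.2 (Vik): min(25, 17, 21) = 17
n2.3 (Chen): max(15, 17) = 17
n2 (Vik): min(-22, 22, 17) = -22
n0 (Chen): max(-4, -22) = -4
Chen at n0 wants the highest of {n1=-4, n2=-22}, so chooses n1.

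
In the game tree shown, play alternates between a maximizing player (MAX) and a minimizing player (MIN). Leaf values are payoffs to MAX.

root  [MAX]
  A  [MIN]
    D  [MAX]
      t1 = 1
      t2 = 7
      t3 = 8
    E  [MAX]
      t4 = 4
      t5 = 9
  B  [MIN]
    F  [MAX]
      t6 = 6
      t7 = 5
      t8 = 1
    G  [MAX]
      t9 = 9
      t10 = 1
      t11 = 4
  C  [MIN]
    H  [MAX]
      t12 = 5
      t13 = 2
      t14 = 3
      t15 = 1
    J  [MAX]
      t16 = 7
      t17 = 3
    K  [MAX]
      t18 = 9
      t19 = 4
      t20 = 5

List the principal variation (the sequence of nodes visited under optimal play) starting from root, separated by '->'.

root -> A -> D -> t3

D (MAX): max(1, 7, 8) = 8
E (MAX): max(4, 9) = 9
A (MIN): min(8, 9) = 8
F (MAX): max(6, 5, 1) = 6
G (MAX): max(9, 1, 4) = 9
B (MIN): min(6, 9) = 6
H (MAX): max(5, 2, 3, 1) = 5
J (MAX): max(7, 3) = 7
K (MAX): max(9, 4, 5) = 9
C (MIN): min(5, 7, 9) = 5
root (MAX): max(8, 6, 5) = 8
At root, MAX picks A (highest: 8).
At A, MIN picks D (lowest: 8).
At D, MAX picks t3 (highest: 8).
Terminal value 8.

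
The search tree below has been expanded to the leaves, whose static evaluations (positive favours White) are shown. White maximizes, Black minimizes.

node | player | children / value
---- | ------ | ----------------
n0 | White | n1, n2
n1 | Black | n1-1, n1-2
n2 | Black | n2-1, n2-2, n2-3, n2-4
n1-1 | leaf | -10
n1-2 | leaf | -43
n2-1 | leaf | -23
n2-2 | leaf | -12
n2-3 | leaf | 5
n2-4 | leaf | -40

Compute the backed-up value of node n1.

n1 (Black): min(-10, -43) = -43

-43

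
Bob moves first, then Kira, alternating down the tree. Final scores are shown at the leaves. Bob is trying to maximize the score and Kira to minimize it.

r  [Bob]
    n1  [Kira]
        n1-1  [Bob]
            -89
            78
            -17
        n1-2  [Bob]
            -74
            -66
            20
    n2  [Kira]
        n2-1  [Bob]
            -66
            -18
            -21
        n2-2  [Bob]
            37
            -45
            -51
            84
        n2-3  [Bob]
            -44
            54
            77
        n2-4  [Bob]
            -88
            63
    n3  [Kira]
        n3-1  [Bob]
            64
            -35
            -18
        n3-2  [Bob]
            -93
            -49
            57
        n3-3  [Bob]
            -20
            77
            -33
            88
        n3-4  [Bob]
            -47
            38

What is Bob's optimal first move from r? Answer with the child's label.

n1-1 (Bob): max(-89, 78, -17) = 78
n1-2 (Bob): max(-74, -66, 20) = 20
n1 (Kira): min(78, 20) = 20
n2-1 (Bob): max(-66, -18, -21) = -18
n2-2 (Bob): max(37, -45, -51, 84) = 84
n2-3 (Bob): max(-44, 54, 77) = 77
n2-4 (Bob): max(-88, 63) = 63
n2 (Kira): min(-18, 84, 77, 63) = -18
n3-1 (Bob): max(64, -35, -18) = 64
n3-2 (Bob): max(-93, -49, 57) = 57
n3-3 (Bob): max(-20, 77, -33, 88) = 88
n3-4 (Bob): max(-47, 38) = 38
n3 (Kira): min(64, 57, 88, 38) = 38
r (Bob): max(20, -18, 38) = 38
Bob at r wants the highest of {n1=20, n2=-18, n3=38}, so chooses n3.

n3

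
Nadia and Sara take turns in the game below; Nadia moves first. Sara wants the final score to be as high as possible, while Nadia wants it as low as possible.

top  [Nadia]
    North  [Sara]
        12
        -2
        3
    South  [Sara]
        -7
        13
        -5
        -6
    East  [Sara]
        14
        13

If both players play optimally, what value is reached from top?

12

North (Sara): max(12, -2, 3) = 12
South (Sara): max(-7, 13, -5, -6) = 13
East (Sara): max(14, 13) = 14
top (Nadia): min(12, 13, 14) = 12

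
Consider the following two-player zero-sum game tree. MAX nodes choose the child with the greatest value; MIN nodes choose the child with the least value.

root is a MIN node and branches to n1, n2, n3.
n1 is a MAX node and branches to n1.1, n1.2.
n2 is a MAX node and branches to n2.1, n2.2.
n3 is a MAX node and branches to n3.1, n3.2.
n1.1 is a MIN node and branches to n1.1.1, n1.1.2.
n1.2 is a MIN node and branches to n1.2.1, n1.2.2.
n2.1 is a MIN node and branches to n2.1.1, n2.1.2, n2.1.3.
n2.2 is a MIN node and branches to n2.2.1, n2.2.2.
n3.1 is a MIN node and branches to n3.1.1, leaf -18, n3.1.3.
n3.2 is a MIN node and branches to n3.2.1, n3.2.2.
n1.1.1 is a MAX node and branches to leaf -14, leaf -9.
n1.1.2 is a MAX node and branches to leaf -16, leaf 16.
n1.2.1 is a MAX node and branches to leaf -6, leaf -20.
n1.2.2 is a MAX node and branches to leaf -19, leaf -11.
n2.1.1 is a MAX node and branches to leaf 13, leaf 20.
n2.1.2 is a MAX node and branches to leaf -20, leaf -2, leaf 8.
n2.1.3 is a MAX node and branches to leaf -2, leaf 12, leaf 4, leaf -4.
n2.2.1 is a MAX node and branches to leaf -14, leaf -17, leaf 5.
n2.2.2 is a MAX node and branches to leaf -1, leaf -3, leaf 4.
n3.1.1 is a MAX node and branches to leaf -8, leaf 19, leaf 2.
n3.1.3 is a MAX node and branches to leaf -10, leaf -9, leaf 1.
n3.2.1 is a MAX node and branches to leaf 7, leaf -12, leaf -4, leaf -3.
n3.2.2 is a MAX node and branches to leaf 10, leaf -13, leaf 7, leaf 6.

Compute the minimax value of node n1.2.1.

-6

n1.2.1 (MAX): max(-6, -20) = -6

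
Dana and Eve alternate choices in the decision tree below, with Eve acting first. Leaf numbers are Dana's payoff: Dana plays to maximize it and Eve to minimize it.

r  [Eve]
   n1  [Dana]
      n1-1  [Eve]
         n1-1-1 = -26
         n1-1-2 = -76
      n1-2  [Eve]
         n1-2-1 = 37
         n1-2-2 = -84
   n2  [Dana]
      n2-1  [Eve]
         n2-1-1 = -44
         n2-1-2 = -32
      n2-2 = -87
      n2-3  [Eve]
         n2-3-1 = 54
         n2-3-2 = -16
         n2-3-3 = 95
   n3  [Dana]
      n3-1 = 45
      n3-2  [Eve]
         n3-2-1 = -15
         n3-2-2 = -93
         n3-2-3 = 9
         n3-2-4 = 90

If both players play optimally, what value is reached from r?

-76

n1-1 (Eve): min(-26, -76) = -76
n1-2 (Eve): min(37, -84) = -84
n1 (Dana): max(-76, -84) = -76
n2-1 (Eve): min(-44, -32) = -44
n2-3 (Eve): min(54, -16, 95) = -16
n2 (Dana): max(-44, -87, -16) = -16
n3-2 (Eve): min(-15, -93, 9, 90) = -93
n3 (Dana): max(45, -93) = 45
r (Eve): min(-76, -16, 45) = -76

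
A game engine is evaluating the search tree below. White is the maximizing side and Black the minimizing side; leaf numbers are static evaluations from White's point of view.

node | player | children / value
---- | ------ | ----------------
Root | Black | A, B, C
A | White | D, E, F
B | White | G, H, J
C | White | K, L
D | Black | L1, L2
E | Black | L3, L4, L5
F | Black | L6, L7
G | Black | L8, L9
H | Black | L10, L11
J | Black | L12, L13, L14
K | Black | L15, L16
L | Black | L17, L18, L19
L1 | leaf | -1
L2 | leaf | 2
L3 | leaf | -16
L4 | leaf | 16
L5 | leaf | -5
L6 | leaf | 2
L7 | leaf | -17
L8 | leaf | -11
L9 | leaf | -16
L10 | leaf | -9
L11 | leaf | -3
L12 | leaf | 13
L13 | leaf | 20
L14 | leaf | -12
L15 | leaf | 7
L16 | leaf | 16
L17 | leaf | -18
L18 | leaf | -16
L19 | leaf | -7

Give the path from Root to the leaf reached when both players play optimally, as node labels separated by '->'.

D (Black): min(-1, 2) = -1
E (Black): min(-16, 16, -5) = -16
F (Black): min(2, -17) = -17
A (White): max(-1, -16, -17) = -1
G (Black): min(-11, -16) = -16
H (Black): min(-9, -3) = -9
J (Black): min(13, 20, -12) = -12
B (White): max(-16, -9, -12) = -9
K (Black): min(7, 16) = 7
L (Black): min(-18, -16, -7) = -18
C (White): max(7, -18) = 7
Root (Black): min(-1, -9, 7) = -9
At Root, Black picks B (lowest: -9).
At B, White picks H (highest: -9).
At H, Black picks L10 (lowest: -9).
Terminal value -9.

Root -> B -> H -> L10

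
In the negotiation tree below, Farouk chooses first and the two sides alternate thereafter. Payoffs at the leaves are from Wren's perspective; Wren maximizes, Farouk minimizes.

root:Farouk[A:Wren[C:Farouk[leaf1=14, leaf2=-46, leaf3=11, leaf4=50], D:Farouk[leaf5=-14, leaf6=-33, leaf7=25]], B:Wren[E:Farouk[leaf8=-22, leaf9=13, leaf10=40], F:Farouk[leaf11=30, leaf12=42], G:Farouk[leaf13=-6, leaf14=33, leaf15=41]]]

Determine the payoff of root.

-33

C (Farouk): min(14, -46, 11, 50) = -46
D (Farouk): min(-14, -33, 25) = -33
A (Wren): max(-46, -33) = -33
E (Farouk): min(-22, 13, 40) = -22
F (Farouk): min(30, 42) = 30
G (Farouk): min(-6, 33, 41) = -6
B (Wren): max(-22, 30, -6) = 30
root (Farouk): min(-33, 30) = -33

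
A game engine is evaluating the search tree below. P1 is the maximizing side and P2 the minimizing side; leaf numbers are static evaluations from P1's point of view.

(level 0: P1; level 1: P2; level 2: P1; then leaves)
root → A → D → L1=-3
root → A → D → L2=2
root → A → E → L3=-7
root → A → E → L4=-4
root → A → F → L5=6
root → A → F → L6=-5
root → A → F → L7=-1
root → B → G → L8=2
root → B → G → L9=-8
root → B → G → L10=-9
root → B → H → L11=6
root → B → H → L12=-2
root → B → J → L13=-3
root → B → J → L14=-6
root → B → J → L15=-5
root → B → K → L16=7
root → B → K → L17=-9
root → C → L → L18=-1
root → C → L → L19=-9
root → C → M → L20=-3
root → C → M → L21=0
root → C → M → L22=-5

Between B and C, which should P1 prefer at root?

C

G (P1): max(2, -8, -9) = 2
H (P1): max(6, -2) = 6
J (P1): max(-3, -6, -5) = -3
K (P1): max(7, -9) = 7
B (P2): min(2, 6, -3, 7) = -3
L (P1): max(-1, -9) = -1
M (P1): max(-3, 0, -5) = 0
C (P2): min(-1, 0) = -1
P1 prefers the higher value; B=-3, C=-1. C is better since -1 > -3.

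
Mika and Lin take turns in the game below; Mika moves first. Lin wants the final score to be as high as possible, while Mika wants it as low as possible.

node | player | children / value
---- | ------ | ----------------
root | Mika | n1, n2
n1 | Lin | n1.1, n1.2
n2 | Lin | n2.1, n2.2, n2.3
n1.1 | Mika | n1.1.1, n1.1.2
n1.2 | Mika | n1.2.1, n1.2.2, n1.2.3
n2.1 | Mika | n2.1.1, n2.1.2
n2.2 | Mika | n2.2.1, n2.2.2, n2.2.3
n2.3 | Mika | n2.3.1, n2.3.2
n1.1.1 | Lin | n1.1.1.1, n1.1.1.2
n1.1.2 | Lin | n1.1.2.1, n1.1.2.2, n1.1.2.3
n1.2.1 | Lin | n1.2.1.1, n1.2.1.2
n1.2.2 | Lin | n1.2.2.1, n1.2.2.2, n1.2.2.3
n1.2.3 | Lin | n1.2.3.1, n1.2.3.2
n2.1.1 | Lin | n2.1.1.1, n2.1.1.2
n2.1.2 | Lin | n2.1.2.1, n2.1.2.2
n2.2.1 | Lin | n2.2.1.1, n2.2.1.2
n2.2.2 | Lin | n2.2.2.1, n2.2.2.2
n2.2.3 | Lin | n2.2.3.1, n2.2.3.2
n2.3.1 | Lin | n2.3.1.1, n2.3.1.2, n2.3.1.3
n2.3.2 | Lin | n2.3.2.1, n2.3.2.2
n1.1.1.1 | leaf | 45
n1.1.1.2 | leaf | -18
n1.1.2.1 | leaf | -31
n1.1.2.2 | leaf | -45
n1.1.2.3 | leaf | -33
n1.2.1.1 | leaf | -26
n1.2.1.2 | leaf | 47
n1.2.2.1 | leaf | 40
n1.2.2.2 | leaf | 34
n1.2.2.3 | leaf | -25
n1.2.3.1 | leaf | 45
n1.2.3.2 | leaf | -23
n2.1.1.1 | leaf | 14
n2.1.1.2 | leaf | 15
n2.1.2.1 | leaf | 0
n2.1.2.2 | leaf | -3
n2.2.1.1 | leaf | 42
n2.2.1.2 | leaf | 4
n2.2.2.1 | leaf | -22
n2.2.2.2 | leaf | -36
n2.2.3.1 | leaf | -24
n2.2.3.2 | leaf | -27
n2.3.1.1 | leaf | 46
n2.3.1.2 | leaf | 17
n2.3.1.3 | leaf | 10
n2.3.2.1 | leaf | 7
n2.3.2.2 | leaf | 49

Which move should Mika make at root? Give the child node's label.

n1.1.1 (Lin): max(45, -18) = 45
n1.1.2 (Lin): max(-31, -45, -33) = -31
n1.1 (Mika): min(45, -31) = -31
n1.2.1 (Lin): max(-26, 47) = 47
n1.2.2 (Lin): max(40, 34, -25) = 40
n1.2.3 (Lin): max(45, -23) = 45
n1.2 (Mika): min(47, 40, 45) = 40
n1 (Lin): max(-31, 40) = 40
n2.1.1 (Lin): max(14, 15) = 15
n2.1.2 (Lin): max(0, -3) = 0
n2.1 (Mika): min(15, 0) = 0
n2.2.1 (Lin): max(42, 4) = 42
n2.2.2 (Lin): max(-22, -36) = -22
n2.2.3 (Lin): max(-24, -27) = -24
n2.2 (Mika): min(42, -22, -24) = -24
n2.3.1 (Lin): max(46, 17, 10) = 46
n2.3.2 (Lin): max(7, 49) = 49
n2.3 (Mika): min(46, 49) = 46
n2 (Lin): max(0, -24, 46) = 46
root (Mika): min(40, 46) = 40
Mika at root wants the lowest of {n1=40, n2=46}, so chooses n1.

n1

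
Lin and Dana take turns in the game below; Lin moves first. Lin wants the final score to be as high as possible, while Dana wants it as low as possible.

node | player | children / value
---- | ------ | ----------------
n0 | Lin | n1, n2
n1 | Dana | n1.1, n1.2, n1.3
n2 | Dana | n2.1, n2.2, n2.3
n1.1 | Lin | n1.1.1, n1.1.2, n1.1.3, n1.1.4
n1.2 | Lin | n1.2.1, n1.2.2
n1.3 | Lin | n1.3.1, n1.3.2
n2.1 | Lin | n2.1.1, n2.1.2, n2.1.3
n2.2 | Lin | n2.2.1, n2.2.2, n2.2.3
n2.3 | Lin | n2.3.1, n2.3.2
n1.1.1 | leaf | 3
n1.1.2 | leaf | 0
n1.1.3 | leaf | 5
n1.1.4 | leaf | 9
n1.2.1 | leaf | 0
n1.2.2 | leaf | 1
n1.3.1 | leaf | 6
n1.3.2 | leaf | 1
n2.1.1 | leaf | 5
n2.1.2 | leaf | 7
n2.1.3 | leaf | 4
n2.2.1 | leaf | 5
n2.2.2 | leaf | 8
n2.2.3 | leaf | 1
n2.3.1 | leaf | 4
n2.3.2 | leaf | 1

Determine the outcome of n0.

n1.1 (Lin): max(3, 0, 5, 9) = 9
n1.2 (Lin): max(0, 1) = 1
n1.3 (Lin): max(6, 1) = 6
n1 (Dana): min(9, 1, 6) = 1
n2.1 (Lin): max(5, 7, 4) = 7
n2.2 (Lin): max(5, 8, 1) = 8
n2.3 (Lin): max(4, 1) = 4
n2 (Dana): min(7, 8, 4) = 4
n0 (Lin): max(1, 4) = 4

4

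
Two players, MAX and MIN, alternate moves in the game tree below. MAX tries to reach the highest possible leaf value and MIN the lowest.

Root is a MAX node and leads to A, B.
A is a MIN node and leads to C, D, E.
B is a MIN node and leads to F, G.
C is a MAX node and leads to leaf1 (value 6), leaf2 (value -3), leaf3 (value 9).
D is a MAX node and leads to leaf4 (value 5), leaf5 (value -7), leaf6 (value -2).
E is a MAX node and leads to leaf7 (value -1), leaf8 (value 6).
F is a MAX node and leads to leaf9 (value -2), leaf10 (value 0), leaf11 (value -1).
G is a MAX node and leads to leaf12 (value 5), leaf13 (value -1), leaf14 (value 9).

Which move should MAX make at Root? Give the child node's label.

C (MAX): max(6, -3, 9) = 9
D (MAX): max(5, -7, -2) = 5
E (MAX): max(-1, 6) = 6
A (MIN): min(9, 5, 6) = 5
F (MAX): max(-2, 0, -1) = 0
G (MAX): max(5, -1, 9) = 9
B (MIN): min(0, 9) = 0
Root (MAX): max(5, 0) = 5
MAX at Root wants the highest of {A=5, B=0}, so chooses A.

A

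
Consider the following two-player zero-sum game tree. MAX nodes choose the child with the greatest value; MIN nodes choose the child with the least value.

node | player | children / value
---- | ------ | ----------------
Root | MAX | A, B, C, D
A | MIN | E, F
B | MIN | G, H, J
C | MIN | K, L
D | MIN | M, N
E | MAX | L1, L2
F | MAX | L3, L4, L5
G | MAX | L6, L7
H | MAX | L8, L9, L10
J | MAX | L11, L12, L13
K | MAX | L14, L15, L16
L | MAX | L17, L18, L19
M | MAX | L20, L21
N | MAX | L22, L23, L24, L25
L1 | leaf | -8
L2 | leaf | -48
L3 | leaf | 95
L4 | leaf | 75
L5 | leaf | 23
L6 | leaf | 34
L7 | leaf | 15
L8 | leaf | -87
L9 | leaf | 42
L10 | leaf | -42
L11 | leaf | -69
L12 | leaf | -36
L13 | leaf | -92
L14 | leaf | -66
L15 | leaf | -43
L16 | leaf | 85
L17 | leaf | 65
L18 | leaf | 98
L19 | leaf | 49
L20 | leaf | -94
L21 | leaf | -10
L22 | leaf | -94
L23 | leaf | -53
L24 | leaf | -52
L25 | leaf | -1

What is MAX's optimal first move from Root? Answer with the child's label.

E (MAX): max(-8, -48) = -8
F (MAX): max(95, 75, 23) = 95
A (MIN): min(-8, 95) = -8
G (MAX): max(34, 15) = 34
H (MAX): max(-87, 42, -42) = 42
J (MAX): max(-69, -36, -92) = -36
B (MIN): min(34, 42, -36) = -36
K (MAX): max(-66, -43, 85) = 85
L (MAX): max(65, 98, 49) = 98
C (MIN): min(85, 98) = 85
M (MAX): max(-94, -10) = -10
N (MAX): max(-94, -53, -52, -1) = -1
D (MIN): min(-10, -1) = -10
Root (MAX): max(-8, -36, 85, -10) = 85
MAX at Root wants the highest of {A=-8, B=-36, C=85, D=-10}, so chooses C.

C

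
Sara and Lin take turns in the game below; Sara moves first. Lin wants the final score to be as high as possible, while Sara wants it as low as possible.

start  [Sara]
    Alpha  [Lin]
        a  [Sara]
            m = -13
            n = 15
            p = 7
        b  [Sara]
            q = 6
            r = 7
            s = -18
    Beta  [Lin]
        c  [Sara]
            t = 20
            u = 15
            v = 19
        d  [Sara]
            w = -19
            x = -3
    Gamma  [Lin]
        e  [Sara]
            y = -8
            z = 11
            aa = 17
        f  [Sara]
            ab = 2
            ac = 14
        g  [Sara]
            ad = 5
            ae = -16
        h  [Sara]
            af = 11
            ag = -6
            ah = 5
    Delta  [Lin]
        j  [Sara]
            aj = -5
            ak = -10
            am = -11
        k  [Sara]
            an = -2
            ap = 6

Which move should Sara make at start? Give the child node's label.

Alpha

a (Sara): min(-13, 15, 7) = -13
b (Sara): min(6, 7, -18) = -18
Alpha (Lin): max(-13, -18) = -13
c (Sara): min(20, 15, 19) = 15
d (Sara): min(-19, -3) = -19
Beta (Lin): max(15, -19) = 15
e (Sara): min(-8, 11, 17) = -8
f (Sara): min(2, 14) = 2
g (Sara): min(5, -16) = -16
h (Sara): min(11, -6, 5) = -6
Gamma (Lin): max(-8, 2, -16, -6) = 2
j (Sara): min(-5, -10, -11) = -11
k (Sara): min(-2, 6) = -2
Delta (Lin): max(-11, -2) = -2
start (Sara): min(-13, 15, 2, -2) = -13
Sara at start wants the lowest of {Alpha=-13, Beta=15, Gamma=2, Delta=-2}, so chooses Alpha.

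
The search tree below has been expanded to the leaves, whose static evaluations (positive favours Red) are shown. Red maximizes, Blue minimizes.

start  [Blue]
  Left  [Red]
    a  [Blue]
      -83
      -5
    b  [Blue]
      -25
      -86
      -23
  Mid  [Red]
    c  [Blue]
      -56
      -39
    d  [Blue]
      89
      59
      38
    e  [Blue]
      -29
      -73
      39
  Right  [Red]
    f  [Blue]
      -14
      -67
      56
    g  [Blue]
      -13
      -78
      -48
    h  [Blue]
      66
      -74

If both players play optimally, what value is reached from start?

-83

a (Blue): min(-83, -5) = -83
b (Blue): min(-25, -86, -23) = -86
Left (Red): max(-83, -86) = -83
c (Blue): min(-56, -39) = -56
d (Blue): min(89, 59, 38) = 38
e (Blue): min(-29, -73, 39) = -73
Mid (Red): max(-56, 38, -73) = 38
f (Blue): min(-14, -67, 56) = -67
g (Blue): min(-13, -78, -48) = -78
h (Blue): min(66, -74) = -74
Right (Red): max(-67, -78, -74) = -67
start (Blue): min(-83, 38, -67) = -83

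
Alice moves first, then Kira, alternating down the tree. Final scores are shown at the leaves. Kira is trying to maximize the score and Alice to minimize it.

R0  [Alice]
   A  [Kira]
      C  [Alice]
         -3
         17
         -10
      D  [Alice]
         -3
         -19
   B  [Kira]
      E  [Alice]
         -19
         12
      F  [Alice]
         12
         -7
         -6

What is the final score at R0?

C (Alice): min(-3, 17, -10) = -10
D (Alice): min(-3, -19) = -19
A (Kira): max(-10, -19) = -10
E (Alice): min(-19, 12) = -19
F (Alice): min(12, -7, -6) = -7
B (Kira): max(-19, -7) = -7
R0 (Alice): min(-10, -7) = -10

-10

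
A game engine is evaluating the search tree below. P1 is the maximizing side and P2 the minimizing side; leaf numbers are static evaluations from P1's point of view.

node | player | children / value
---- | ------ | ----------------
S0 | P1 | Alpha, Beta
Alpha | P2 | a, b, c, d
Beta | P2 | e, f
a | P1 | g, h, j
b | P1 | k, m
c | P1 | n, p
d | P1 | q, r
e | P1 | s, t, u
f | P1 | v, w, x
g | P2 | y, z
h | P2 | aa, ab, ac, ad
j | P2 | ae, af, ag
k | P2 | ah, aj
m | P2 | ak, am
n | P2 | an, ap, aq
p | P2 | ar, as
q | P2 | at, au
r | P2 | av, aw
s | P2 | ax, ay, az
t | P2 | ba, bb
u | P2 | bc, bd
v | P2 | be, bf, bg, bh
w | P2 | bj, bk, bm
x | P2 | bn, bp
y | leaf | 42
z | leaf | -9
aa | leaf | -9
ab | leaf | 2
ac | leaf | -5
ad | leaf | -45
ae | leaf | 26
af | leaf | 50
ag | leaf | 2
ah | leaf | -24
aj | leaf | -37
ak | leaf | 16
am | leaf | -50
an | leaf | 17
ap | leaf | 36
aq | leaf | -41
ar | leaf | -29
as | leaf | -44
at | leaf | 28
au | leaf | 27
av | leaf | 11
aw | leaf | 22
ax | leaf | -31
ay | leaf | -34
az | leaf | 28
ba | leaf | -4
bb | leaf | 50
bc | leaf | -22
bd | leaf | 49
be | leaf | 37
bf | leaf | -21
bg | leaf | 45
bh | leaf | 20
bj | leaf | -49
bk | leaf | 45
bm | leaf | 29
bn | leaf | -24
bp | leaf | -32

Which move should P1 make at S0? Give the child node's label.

g (P2): min(42, -9) = -9
h (P2): min(-9, 2, -5, -45) = -45
j (P2): min(26, 50, 2) = 2
a (P1): max(-9, -45, 2) = 2
k (P2): min(-24, -37) = -37
m (P2): min(16, -50) = -50
b (P1): max(-37, -50) = -37
n (P2): min(17, 36, -41) = -41
p (P2): min(-29, -44) = -44
c (P1): max(-41, -44) = -41
q (P2): min(28, 27) = 27
r (P2): min(11, 22) = 11
d (P1): max(27, 11) = 27
Alpha (P2): min(2, -37, -41, 27) = -41
s (P2): min(-31, -34, 28) = -34
t (P2): min(-4, 50) = -4
u (P2): min(-22, 49) = -22
e (P1): max(-34, -4, -22) = -4
v (P2): min(37, -21, 45, 20) = -21
w (P2): min(-49, 45, 29) = -49
x (P2): min(-24, -32) = -32
f (P1): max(-21, -49, -32) = -21
Beta (P2): min(-4, -21) = -21
S0 (P1): max(-41, -21) = -21
P1 at S0 wants the highest of {Alpha=-41, Beta=-21}, so chooses Beta.

Beta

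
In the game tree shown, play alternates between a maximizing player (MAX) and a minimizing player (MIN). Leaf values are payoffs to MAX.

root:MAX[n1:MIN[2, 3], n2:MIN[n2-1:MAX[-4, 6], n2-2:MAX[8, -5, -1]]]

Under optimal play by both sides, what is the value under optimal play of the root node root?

n1 (MIN): min(2, 3) = 2
n2-1 (MAX): max(-4, 6) = 6
n2-2 (MAX): max(8, -5, -1) = 8
n2 (MIN): min(6, 8) = 6
root (MAX): max(2, 6) = 6

6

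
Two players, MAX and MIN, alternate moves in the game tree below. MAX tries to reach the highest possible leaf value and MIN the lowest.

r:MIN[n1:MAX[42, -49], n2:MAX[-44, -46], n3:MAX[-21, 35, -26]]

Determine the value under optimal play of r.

-44

n1 (MAX): max(42, -49) = 42
n2 (MAX): max(-44, -46) = -44
n3 (MAX): max(-21, 35, -26) = 35
r (MIN): min(42, -44, 35) = -44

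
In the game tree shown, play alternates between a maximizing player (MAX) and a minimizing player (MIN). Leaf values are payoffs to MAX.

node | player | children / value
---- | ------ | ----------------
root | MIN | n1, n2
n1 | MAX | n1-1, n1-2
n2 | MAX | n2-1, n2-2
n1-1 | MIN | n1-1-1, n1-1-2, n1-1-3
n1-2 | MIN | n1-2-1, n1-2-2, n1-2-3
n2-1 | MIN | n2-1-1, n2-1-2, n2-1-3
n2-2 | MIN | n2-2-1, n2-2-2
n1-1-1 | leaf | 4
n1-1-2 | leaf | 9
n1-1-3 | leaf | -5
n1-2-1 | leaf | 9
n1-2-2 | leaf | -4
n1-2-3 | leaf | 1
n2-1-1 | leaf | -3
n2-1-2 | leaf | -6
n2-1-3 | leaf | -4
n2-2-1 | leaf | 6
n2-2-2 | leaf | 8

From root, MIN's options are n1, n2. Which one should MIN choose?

n1

n1-1 (MIN): min(4, 9, -5) = -5
n1-2 (MIN): min(9, -4, 1) = -4
n1 (MAX): max(-5, -4) = -4
n2-1 (MIN): min(-3, -6, -4) = -6
n2-2 (MIN): min(6, 8) = 6
n2 (MAX): max(-6, 6) = 6
root (MIN): min(-4, 6) = -4
MIN at root wants the lowest of {n1=-4, n2=6}, so chooses n1.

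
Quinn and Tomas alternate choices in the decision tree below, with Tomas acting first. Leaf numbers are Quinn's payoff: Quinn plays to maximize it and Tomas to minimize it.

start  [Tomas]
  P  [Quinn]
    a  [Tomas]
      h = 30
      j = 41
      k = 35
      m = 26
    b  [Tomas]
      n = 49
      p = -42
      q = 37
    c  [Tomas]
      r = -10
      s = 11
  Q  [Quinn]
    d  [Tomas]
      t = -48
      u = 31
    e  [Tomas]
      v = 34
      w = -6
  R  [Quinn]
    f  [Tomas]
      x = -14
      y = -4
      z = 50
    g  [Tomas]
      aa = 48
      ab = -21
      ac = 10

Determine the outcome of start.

a (Tomas): min(30, 41, 35, 26) = 26
b (Tomas): min(49, -42, 37) = -42
c (Tomas): min(-10, 11) = -10
P (Quinn): max(26, -42, -10) = 26
d (Tomas): min(-48, 31) = -48
e (Tomas): min(34, -6) = -6
Q (Quinn): max(-48, -6) = -6
f (Tomas): min(-14, -4, 50) = -14
g (Tomas): min(48, -21, 10) = -21
R (Quinn): max(-14, -21) = -14
start (Tomas): min(26, -6, -14) = -14

-14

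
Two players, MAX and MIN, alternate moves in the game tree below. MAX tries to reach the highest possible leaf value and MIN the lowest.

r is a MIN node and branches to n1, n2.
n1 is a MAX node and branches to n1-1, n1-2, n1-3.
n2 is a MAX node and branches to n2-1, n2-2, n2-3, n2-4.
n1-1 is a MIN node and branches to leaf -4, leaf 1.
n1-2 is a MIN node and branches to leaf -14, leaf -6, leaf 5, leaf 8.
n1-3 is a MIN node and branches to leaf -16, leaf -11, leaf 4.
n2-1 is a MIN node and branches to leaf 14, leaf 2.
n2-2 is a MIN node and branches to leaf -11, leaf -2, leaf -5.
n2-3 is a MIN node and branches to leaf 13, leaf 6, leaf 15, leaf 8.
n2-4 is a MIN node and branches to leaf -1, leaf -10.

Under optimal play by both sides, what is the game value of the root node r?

n1-1 (MIN): min(-4, 1) = -4
n1-2 (MIN): min(-14, -6, 5, 8) = -14
n1-3 (MIN): min(-16, -11, 4) = -16
n1 (MAX): max(-4, -14, -16) = -4
n2-1 (MIN): min(14, 2) = 2
n2-2 (MIN): min(-11, -2, -5) = -11
n2-3 (MIN): min(13, 6, 15, 8) = 6
n2-4 (MIN): min(-1, -10) = -10
n2 (MAX): max(2, -11, 6, -10) = 6
r (MIN): min(-4, 6) = -4

-4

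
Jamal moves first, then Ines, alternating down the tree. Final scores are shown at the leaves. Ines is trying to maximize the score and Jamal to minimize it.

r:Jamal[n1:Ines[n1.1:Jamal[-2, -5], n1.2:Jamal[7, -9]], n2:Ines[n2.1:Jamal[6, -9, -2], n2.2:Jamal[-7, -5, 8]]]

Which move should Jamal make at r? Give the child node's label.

n1.1 (Jamal): min(-2, -5) = -5
n1.2 (Jamal): min(7, -9) = -9
n1 (Ines): max(-5, -9) = -5
n2.1 (Jamal): min(6, -9, -2) = -9
n2.2 (Jamal): min(-7, -5, 8) = -7
n2 (Ines): max(-9, -7) = -7
r (Jamal): min(-5, -7) = -7
Jamal at r wants the lowest of {n1=-5, n2=-7}, so chooses n2.

n2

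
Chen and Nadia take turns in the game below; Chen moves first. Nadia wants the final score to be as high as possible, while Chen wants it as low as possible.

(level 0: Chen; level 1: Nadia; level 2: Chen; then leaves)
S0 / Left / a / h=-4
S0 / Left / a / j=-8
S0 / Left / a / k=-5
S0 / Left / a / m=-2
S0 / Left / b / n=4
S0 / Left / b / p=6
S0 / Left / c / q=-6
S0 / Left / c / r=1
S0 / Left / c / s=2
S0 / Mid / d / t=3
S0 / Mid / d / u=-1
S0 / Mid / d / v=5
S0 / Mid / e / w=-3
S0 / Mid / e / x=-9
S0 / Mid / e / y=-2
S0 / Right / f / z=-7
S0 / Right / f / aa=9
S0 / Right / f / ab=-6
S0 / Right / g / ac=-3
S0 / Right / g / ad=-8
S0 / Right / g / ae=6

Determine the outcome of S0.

-7

a (Chen): min(-4, -8, -5, -2) = -8
b (Chen): min(4, 6) = 4
c (Chen): min(-6, 1, 2) = -6
Left (Nadia): max(-8, 4, -6) = 4
d (Chen): min(3, -1, 5) = -1
e (Chen): min(-3, -9, -2) = -9
Mid (Nadia): max(-1, -9) = -1
f (Chen): min(-7, 9, -6) = -7
g (Chen): min(-3, -8, 6) = -8
Right (Nadia): max(-7, -8) = -7
S0 (Chen): min(4, -1, -7) = -7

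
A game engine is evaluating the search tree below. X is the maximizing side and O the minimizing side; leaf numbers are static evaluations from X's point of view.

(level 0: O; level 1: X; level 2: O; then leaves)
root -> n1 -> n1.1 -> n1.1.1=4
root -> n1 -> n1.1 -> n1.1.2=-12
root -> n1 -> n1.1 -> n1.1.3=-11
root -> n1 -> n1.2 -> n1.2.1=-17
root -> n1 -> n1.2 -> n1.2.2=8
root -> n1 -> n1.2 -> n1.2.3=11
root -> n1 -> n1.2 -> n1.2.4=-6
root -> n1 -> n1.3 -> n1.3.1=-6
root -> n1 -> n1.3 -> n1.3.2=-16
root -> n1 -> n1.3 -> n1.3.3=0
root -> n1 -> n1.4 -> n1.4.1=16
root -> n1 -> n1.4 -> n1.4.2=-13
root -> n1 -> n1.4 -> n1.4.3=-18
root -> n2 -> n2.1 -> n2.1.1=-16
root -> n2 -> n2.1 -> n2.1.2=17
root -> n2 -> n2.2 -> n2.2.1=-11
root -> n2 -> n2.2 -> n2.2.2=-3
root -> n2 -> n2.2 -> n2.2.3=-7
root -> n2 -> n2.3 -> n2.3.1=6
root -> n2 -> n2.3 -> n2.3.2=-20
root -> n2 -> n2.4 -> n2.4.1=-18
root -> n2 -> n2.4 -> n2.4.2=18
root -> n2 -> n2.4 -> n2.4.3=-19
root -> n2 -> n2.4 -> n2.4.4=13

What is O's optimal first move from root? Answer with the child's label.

n1.1 (O): min(4, -12, -11) = -12
n1.2 (O): min(-17, 8, 11, -6) = -17
n1.3 (O): min(-6, -16, 0) = -16
n1.4 (O): min(16, -13, -18) = -18
n1 (X): max(-12, -17, -16, -18) = -12
n2.1 (O): min(-16, 17) = -16
n2.2 (O): min(-11, -3, -7) = -11
n2.3 (O): min(6, -20) = -20
n2.4 (O): min(-18, 18, -19, 13) = -19
n2 (X): max(-16, -11, -20, -19) = -11
root (O): min(-12, -11) = -12
O at root wants the lowest of {n1=-12, n2=-11}, so chooses n1.

n1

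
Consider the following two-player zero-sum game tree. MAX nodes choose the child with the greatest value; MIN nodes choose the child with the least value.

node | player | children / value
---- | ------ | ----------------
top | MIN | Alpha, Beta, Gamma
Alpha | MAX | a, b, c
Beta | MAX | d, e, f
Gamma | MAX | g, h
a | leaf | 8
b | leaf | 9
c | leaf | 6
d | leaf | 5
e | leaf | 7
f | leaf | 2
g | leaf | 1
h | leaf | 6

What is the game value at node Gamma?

Gamma (MAX): max(1, 6) = 6

6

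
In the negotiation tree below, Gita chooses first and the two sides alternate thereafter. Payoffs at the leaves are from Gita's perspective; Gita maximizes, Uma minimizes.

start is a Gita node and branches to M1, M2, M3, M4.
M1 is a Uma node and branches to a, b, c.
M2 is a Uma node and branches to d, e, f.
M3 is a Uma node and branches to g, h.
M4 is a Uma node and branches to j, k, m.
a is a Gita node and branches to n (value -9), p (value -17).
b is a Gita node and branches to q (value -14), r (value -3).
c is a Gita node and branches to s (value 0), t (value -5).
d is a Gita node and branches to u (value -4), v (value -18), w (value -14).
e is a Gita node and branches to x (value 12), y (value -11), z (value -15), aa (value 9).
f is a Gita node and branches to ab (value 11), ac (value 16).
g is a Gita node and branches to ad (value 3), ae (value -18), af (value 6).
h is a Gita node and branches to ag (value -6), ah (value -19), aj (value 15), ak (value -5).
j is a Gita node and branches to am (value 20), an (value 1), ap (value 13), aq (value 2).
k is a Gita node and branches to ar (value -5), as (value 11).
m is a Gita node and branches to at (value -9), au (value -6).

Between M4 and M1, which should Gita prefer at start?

M4

j (Gita): max(20, 1, 13, 2) = 20
k (Gita): max(-5, 11) = 11
m (Gita): max(-9, -6) = -6
M4 (Uma): min(20, 11, -6) = -6
a (Gita): max(-9, -17) = -9
b (Gita): max(-14, -3) = -3
c (Gita): max(0, -5) = 0
M1 (Uma): min(-9, -3, 0) = -9
Gita prefers the higher value; M4=-6, M1=-9. M4 is better since -6 > -9.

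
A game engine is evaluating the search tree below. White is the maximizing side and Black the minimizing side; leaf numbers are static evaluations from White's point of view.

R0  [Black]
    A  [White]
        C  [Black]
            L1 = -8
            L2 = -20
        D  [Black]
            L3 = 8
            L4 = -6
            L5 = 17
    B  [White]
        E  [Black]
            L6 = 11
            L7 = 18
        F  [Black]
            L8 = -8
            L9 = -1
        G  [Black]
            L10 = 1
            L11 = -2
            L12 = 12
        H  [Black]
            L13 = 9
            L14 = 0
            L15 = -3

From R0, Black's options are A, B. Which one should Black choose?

C (Black): min(-8, -20) = -20
D (Black): min(8, -6, 17) = -6
A (White): max(-20, -6) = -6
E (Black): min(11, 18) = 11
F (Black): min(-8, -1) = -8
G (Black): min(1, -2, 12) = -2
H (Black): min(9, 0, -3) = -3
B (White): max(11, -8, -2, -3) = 11
R0 (Black): min(-6, 11) = -6
Black at R0 wants the lowest of {A=-6, B=11}, so chooses A.

A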